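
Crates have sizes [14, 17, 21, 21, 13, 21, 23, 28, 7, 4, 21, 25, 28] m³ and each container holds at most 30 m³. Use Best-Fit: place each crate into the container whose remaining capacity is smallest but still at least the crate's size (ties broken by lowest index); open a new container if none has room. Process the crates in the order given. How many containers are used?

container 1: place 14 m³, 16 m³ left
container 2: place 17 m³, 13 m³ left
container 3: place 21 m³, 9 m³ left
container 4: place 21 m³, 9 m³ left
container 2: place 13 m³, 0 m³ left
container 5: place 21 m³, 9 m³ left
container 6: place 23 m³, 7 m³ left
container 7: place 28 m³, 2 m³ left
container 6: place 7 m³, 0 m³ left
container 3: place 4 m³, 5 m³ left
container 8: place 21 m³, 9 m³ left
container 9: place 25 m³, 5 m³ left
container 10: place 28 m³, 2 m³ left
Final containers: [14] [17,13] [21,4] [21] [21] [23,7] [28] [21] [25] [28].

10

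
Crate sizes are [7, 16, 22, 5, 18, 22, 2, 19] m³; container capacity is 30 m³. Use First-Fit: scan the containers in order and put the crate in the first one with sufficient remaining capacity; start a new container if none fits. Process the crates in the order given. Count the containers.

7 m³ → container 1 (remaining 23 m³)
16 m³ → container 1 (remaining 7 m³)
22 m³ → container 2 (remaining 8 m³)
5 m³ → container 1 (remaining 2 m³)
18 m³ → container 3 (remaining 12 m³)
22 m³ → container 4 (remaining 8 m³)
2 m³ → container 1 (remaining 0 m³)
19 m³ → container 5 (remaining 11 m³)
Final containers: [7,16,5,2] [22] [18] [22] [19].

5 containers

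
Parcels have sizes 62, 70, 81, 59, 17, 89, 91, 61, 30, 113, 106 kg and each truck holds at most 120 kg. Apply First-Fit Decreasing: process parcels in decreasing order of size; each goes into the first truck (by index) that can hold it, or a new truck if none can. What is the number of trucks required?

8

Sorted descending: 113, 106, 91, 89, 81, 70, 62, 61, 59, 30, 17.
113 kg → truck 1 (remaining 7 kg)
106 kg → truck 2 (remaining 14 kg)
91 kg → truck 3 (remaining 29 kg)
89 kg → truck 4 (remaining 31 kg)
81 kg → truck 5 (remaining 39 kg)
70 kg → truck 6 (remaining 50 kg)
62 kg → truck 7 (remaining 58 kg)
61 kg → truck 8 (remaining 59 kg)
59 kg → truck 8 (remaining 0 kg)
30 kg → truck 4 (remaining 1 kg)
17 kg → truck 3 (remaining 12 kg)
Final trucks: [113] [106] [91,17] [89,30] [81] [70] [62] [61,59].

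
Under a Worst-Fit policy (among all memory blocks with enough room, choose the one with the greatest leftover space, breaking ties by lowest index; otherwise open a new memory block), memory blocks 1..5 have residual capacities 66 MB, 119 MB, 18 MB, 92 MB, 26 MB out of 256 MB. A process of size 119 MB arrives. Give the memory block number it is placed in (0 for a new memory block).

2

Memory blocks with room: memory block 2 (119 MB).
Most room is memory block 2 with 119 MB free.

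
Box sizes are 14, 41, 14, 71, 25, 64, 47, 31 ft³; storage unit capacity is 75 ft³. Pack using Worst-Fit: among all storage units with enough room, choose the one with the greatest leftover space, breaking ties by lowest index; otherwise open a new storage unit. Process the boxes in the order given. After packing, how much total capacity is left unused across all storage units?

68

14 ft³ → storage unit 1 (remaining 61 ft³)
41 ft³ → storage unit 1 (remaining 20 ft³)
14 ft³ → storage unit 1 (remaining 6 ft³)
71 ft³ → storage unit 2 (remaining 4 ft³)
25 ft³ → storage unit 3 (remaining 50 ft³)
64 ft³ → storage unit 4 (remaining 11 ft³)
47 ft³ → storage unit 3 (remaining 3 ft³)
31 ft³ → storage unit 5 (remaining 44 ft³)
5 storage units × 75 ft³ = 375 ft³; used 307 ft³; unused 68 ft³.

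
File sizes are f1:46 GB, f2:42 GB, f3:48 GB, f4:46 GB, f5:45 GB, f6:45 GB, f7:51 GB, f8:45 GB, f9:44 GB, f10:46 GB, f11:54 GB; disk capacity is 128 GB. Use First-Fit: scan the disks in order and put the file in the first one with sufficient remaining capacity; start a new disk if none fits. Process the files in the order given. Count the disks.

6

disk 1: place f1 (46 GB), 82 GB left
disk 1: place f2 (42 GB), 40 GB left
disk 2: place f3 (48 GB), 80 GB left
disk 2: place f4 (46 GB), 34 GB left
disk 3: place f5 (45 GB), 83 GB left
disk 3: place f6 (45 GB), 38 GB left
disk 4: place f7 (51 GB), 77 GB left
disk 4: place f8 (45 GB), 32 GB left
disk 5: place f9 (44 GB), 84 GB left
disk 5: place f10 (46 GB), 38 GB left
disk 6: place f11 (54 GB), 74 GB left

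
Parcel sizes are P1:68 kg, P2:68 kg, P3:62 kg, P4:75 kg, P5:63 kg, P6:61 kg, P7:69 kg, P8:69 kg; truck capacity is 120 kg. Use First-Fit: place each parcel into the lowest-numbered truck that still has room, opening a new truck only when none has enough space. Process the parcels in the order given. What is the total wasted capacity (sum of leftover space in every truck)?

truck 1: place P1 (68 kg), 52 kg left
truck 2: place P2 (68 kg), 52 kg left
truck 3: place P3 (62 kg), 58 kg left
truck 4: place P4 (75 kg), 45 kg left
truck 5: place P5 (63 kg), 57 kg left
truck 6: place P6 (61 kg), 59 kg left
truck 7: place P7 (69 kg), 51 kg left
truck 8: place P8 (69 kg), 51 kg left
8 trucks × 120 kg = 960 kg; used 535 kg; unused 425 kg.

425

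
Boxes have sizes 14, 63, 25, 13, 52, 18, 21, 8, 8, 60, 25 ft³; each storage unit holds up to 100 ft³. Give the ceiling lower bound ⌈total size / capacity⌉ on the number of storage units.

4 storage units

Total size = 14 + 63 + 25 + 13 + 52 + 18 + 21 + 8 + 8 + 60 + 25 = 307 ft³.
⌈307 / 100⌉ = 4.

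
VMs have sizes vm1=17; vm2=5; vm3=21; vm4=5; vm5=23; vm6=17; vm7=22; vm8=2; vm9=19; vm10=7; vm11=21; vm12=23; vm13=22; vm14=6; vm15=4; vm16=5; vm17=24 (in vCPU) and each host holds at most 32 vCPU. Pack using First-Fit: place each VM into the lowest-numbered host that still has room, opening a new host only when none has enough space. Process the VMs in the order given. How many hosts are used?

vm1 (17 vCPU) → host 1 (remaining 15 vCPU)
vm2 (5 vCPU) → host 1 (remaining 10 vCPU)
vm3 (21 vCPU) → host 2 (remaining 11 vCPU)
vm4 (5 vCPU) → host 1 (remaining 5 vCPU)
vm5 (23 vCPU) → host 3 (remaining 9 vCPU)
vm6 (17 vCPU) → host 4 (remaining 15 vCPU)
vm7 (22 vCPU) → host 5 (remaining 10 vCPU)
vm8 (2 vCPU) → host 1 (remaining 3 vCPU)
vm9 (19 vCPU) → host 6 (remaining 13 vCPU)
vm10 (7 vCPU) → host 2 (remaining 4 vCPU)
vm11 (21 vCPU) → host 7 (remaining 11 vCPU)
vm12 (23 vCPU) → host 8 (remaining 9 vCPU)
vm13 (22 vCPU) → host 9 (remaining 10 vCPU)
vm14 (6 vCPU) → host 3 (remaining 3 vCPU)
vm15 (4 vCPU) → host 2 (remaining 0 vCPU)
vm16 (5 vCPU) → host 4 (remaining 10 vCPU)
vm17 (24 vCPU) → host 10 (remaining 8 vCPU)

10 hosts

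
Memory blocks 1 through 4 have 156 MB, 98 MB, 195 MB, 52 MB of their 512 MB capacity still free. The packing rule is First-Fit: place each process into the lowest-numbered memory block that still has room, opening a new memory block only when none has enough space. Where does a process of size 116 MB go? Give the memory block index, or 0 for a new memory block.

1

Memory blocks with room: memory block 1 (156 MB), memory block 3 (195 MB).
The first with room is memory block 1.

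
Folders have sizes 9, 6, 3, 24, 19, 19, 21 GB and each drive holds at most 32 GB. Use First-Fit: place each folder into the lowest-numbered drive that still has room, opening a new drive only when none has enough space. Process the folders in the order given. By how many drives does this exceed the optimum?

1

First-Fit: [9,6,3] [24] [19] [19] [21] → 5 drives.
Total size 101 GB; any packing needs at least ⌈101/32⌉ = 4 drives.
An optimal packing achieves that bound: [24,6] [21,9] [19,3] [19] → 4 drives.
Excess: 5 − 4 = 1.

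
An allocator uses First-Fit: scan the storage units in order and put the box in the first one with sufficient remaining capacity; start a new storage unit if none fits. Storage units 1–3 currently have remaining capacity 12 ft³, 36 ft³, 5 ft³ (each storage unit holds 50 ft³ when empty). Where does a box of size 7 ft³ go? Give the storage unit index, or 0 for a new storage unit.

1

Storage units with room: storage unit 1 (12 ft³), storage unit 2 (36 ft³).
The first with room is storage unit 1.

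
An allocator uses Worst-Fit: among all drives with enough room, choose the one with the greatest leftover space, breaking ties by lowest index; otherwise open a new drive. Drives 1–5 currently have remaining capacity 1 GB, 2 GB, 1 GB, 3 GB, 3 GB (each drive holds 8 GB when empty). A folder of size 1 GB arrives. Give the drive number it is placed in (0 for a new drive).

4

Drives with room: drive 1 (1 GB), drive 2 (2 GB), drive 3 (1 GB), drive 4 (3 GB), drive 5 (3 GB).
Most room is drive 4 with 3 GB free.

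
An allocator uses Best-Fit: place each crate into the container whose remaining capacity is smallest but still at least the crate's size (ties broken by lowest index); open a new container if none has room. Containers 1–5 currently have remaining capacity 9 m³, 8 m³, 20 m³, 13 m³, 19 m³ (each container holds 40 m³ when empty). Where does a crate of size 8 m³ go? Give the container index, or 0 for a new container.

2

Containers with room: container 1 (9 m³), container 2 (8 m³), container 3 (20 m³), container 4 (13 m³), container 5 (19 m³).
Tightest fit is container 2 with 8 m³ free.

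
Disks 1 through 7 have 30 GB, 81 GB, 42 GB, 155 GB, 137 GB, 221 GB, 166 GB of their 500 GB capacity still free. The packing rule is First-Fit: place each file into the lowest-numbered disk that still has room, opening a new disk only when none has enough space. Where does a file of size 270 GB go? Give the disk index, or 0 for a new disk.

No disk has ≥ 270 GB free, so a new disk is opened.

0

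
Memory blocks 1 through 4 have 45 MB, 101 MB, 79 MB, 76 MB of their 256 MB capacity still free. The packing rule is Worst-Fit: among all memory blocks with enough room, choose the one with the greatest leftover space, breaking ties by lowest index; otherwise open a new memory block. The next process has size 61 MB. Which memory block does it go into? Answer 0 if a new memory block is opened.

2

Memory blocks with room: memory block 2 (101 MB), memory block 3 (79 MB), memory block 4 (76 MB).
Most room is memory block 2 with 101 MB free.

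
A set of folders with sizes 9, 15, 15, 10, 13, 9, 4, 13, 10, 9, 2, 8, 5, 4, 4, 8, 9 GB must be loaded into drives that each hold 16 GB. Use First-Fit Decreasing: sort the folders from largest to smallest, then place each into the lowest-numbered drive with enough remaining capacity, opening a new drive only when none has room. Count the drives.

Sorted descending: 15, 15, 13, 13, 10, 10, 9, 9, 9, 9, 8, 8, 5, 4, 4, 4, 2.
drive 1: place 15 GB, 1 GB left
drive 2: place 15 GB, 1 GB left
drive 3: place 13 GB, 3 GB left
drive 4: place 13 GB, 3 GB left
drive 5: place 10 GB, 6 GB left
drive 6: place 10 GB, 6 GB left
drive 7: place 9 GB, 7 GB left
drive 8: place 9 GB, 7 GB left
drive 9: place 9 GB, 7 GB left
drive 10: place 9 GB, 7 GB left
drive 11: place 8 GB, 8 GB left
drive 11: place 8 GB, 0 GB left
drive 5: place 5 GB, 1 GB left
drive 6: place 4 GB, 2 GB left
drive 7: place 4 GB, 3 GB left
drive 8: place 4 GB, 3 GB left
drive 3: place 2 GB, 1 GB left
Final drives: [15] [15] [13,2] [13] [10,5] [10,4] [9,4] [9,4] [9] [9] [8,8].

11 drives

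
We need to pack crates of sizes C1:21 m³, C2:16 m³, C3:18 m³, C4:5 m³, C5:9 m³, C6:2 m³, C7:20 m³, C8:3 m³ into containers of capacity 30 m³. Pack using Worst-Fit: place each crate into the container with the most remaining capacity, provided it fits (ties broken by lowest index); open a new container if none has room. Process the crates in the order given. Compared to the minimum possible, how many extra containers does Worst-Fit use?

0

Worst-Fit: [21,2] [16,5] [18,9] [20,3] → 4 containers.
Total size 94 m³; any packing needs at least ⌈94/30⌉ = 4 containers.
So 4 is already optimal.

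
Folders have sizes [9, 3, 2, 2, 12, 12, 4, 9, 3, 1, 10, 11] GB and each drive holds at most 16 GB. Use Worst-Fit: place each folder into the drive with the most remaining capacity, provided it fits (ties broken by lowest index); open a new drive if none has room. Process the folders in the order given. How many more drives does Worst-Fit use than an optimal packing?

0

Worst-Fit: [9,3,2,2] [12,4] [12,1] [9,3] [10] [11] → 6 drives.
6 folders exceed 8 GB (half the capacity), and no two of those can share a drive, so at least 6 drives are needed.
So 6 is already optimal.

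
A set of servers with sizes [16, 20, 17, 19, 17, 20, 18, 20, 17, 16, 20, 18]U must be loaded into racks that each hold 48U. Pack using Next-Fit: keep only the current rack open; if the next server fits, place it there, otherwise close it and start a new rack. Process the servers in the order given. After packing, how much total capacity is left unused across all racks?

70

rack 1: place 16U, 32U left
rack 1: place 20U, 12U left
rack 2: place 17U, 31U left
rack 2: place 19U, 12U left
rack 3: place 17U, 31U left
rack 3: place 20U, 11U left
rack 4: place 18U, 30U left
rack 4: place 20U, 10U left
rack 5: place 17U, 31U left
rack 5: place 16U, 15U left
rack 6: place 20U, 28U left
rack 6: place 18U, 10U left
6 racks × 48U = 288U; used 218U; unused 70U.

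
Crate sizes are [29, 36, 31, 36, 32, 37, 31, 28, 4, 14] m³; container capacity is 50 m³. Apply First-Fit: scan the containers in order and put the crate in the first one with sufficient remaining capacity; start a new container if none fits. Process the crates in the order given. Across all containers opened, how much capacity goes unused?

122

Put 29 m³ in container 1; 21 m³ remain.
Put 36 m³ in container 2; 14 m³ remain.
Put 31 m³ in container 3; 19 m³ remain.
Put 36 m³ in container 4; 14 m³ remain.
Put 32 m³ in container 5; 18 m³ remain.
Put 37 m³ in container 6; 13 m³ remain.
Put 31 m³ in container 7; 19 m³ remain.
Put 28 m³ in container 8; 22 m³ remain.
Put 4 m³ in container 1; 17 m³ remain.
Put 14 m³ in container 1; 3 m³ remain.
8 containers × 50 m³ = 400 m³; used 278 m³; unused 122 m³.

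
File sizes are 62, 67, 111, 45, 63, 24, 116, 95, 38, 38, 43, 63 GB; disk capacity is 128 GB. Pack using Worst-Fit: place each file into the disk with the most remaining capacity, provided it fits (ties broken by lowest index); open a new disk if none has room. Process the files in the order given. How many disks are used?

7 disks

Put 62 GB in disk 1; 66 GB remain.
Put 67 GB in disk 2; 61 GB remain.
Put 111 GB in disk 3; 17 GB remain.
Put 45 GB in disk 1; 21 GB remain.
Put 63 GB in disk 4; 65 GB remain.
Put 24 GB in disk 4; 41 GB remain.
Put 116 GB in disk 5; 12 GB remain.
Put 95 GB in disk 6; 33 GB remain.
Put 38 GB in disk 2; 23 GB remain.
Put 38 GB in disk 4; 3 GB remain.
Put 43 GB in disk 7; 85 GB remain.
Put 63 GB in disk 7; 22 GB remain.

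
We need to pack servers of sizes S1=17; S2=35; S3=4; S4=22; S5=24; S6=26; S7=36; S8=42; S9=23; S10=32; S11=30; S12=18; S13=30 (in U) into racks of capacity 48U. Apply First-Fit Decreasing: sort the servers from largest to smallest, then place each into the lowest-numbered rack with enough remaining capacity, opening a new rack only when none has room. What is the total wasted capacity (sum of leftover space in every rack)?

Sorted descending: 42, 36, 35, 32, 30, 30, 26, 24, 23, 22, 18, 17, 4.
Put 42U in rack 1; 6U remain.
Put 36U in rack 2; 12U remain.
Put 35U in rack 3; 13U remain.
Put 32U in rack 4; 16U remain.
Put 30U in rack 5; 18U remain.
Put 30U in rack 6; 18U remain.
Put 26U in rack 7; 22U remain.
Put 24U in rack 8; 24U remain.
Put 23U in rack 8; 1U remain.
Put 22U in rack 7; 0U remain.
Put 18U in rack 5; 0U remain.
Put 17U in rack 6; 1U remain.
Put 4U in rack 1; 2U remain.
8 racks × 48U = 384U; used 339U; unused 45U.

45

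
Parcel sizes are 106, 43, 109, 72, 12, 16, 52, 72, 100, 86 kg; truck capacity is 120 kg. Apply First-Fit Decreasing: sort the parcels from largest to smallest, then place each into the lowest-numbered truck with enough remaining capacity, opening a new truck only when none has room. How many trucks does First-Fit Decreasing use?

Sorted descending: 109, 106, 100, 86, 72, 72, 52, 43, 16, 12.
truck 1: place 109 kg, 11 kg left
truck 2: place 106 kg, 14 kg left
truck 3: place 100 kg, 20 kg left
truck 4: place 86 kg, 34 kg left
truck 5: place 72 kg, 48 kg left
truck 6: place 72 kg, 48 kg left
truck 7: place 52 kg, 68 kg left
truck 5: place 43 kg, 5 kg left
truck 3: place 16 kg, 4 kg left
truck 2: place 12 kg, 2 kg left

7 trucks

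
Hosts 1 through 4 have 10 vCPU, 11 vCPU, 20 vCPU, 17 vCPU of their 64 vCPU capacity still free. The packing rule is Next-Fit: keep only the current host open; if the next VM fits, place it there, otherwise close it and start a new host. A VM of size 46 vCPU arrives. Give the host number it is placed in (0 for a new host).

0

Next-Fit only looks at host 4, which has 17 vCPU free.
46 vCPU does not fit, so a new host is opened.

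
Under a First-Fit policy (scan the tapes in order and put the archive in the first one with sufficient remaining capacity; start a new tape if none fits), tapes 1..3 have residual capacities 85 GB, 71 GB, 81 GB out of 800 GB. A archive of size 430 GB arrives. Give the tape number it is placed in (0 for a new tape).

0

No tape has ≥ 430 GB free, so a new tape is opened.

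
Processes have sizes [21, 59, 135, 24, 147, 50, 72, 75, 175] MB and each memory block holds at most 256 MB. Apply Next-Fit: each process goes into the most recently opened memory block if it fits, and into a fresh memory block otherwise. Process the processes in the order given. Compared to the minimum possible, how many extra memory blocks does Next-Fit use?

1

Next-Fit: [21,59,135,24] [147,50] [72,75] [175] → 4 memory blocks.
Total size 758 MB; any packing needs at least ⌈758/256⌉ = 3 memory blocks.
An optimal packing achieves that bound: [175,75] [147,59,50] [135,72,24,21] → 3 memory blocks.
Excess: 4 − 3 = 1.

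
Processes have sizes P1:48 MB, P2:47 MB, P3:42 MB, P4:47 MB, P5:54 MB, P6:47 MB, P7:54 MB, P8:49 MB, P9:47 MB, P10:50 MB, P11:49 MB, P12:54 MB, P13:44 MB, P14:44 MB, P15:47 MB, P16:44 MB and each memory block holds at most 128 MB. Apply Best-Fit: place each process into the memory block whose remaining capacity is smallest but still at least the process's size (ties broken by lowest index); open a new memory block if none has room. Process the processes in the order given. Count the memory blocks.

Put P1 (48 MB) in memory block 1; 80 MB remain.
Put P2 (47 MB) in memory block 1; 33 MB remain.
Put P3 (42 MB) in memory block 2; 86 MB remain.
Put P4 (47 MB) in memory block 2; 39 MB remain.
Put P5 (54 MB) in memory block 3; 74 MB remain.
Put P6 (47 MB) in memory block 3; 27 MB remain.
Put P7 (54 MB) in memory block 4; 74 MB remain.
Put P8 (49 MB) in memory block 4; 25 MB remain.
Put P9 (47 MB) in memory block 5; 81 MB remain.
Put P10 (50 MB) in memory block 5; 31 MB remain.
Put P11 (49 MB) in memory block 6; 79 MB remain.
Put P12 (54 MB) in memory block 6; 25 MB remain.
Put P13 (44 MB) in memory block 7; 84 MB remain.
Put P14 (44 MB) in memory block 7; 40 MB remain.
Put P15 (47 MB) in memory block 8; 81 MB remain.
Put P16 (44 MB) in memory block 8; 37 MB remain.

8 memory blocks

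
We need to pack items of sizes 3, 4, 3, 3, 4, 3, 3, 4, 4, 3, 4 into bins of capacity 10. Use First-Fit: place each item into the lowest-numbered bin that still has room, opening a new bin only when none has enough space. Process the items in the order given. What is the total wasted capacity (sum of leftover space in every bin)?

3 → bin 1 (remaining 7)
4 → bin 1 (remaining 3)
3 → bin 1 (remaining 0)
3 → bin 2 (remaining 7)
4 → bin 2 (remaining 3)
3 → bin 2 (remaining 0)
3 → bin 3 (remaining 7)
4 → bin 3 (remaining 3)
4 → bin 4 (remaining 6)
3 → bin 3 (remaining 0)
4 → bin 4 (remaining 2)
4 bins × 10 = 40; used 38; unused 2.

2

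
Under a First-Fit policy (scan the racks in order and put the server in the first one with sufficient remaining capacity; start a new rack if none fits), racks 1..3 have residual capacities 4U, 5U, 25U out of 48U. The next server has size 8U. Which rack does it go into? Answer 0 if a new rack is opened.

3

Racks with room: rack 3 (25U).
The first with room is rack 3.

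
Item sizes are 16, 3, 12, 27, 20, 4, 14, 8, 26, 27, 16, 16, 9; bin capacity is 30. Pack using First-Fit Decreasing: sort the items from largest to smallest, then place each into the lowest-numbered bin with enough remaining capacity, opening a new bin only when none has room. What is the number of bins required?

7

Sorted descending: 27, 27, 26, 20, 16, 16, 16, 14, 12, 9, 8, 4, 3.
Put 27 in bin 1; 3 remain.
Put 27 in bin 2; 3 remain.
Put 26 in bin 3; 4 remain.
Put 20 in bin 4; 10 remain.
Put 16 in bin 5; 14 remain.
Put 16 in bin 6; 14 remain.
Put 16 in bin 7; 14 remain.
Put 14 in bin 5; 0 remain.
Put 12 in bin 6; 2 remain.
Put 9 in bin 4; 1 remain.
Put 8 in bin 7; 6 remain.
Put 4 in bin 3; 0 remain.
Put 3 in bin 1; 0 remain.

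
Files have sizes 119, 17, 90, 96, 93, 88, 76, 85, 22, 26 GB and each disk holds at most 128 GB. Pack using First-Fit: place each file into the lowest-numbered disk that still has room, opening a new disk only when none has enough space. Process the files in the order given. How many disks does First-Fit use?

119 GB → disk 1 (remaining 9 GB)
17 GB → disk 2 (remaining 111 GB)
90 GB → disk 2 (remaining 21 GB)
96 GB → disk 3 (remaining 32 GB)
93 GB → disk 4 (remaining 35 GB)
88 GB → disk 5 (remaining 40 GB)
76 GB → disk 6 (remaining 52 GB)
85 GB → disk 7 (remaining 43 GB)
22 GB → disk 3 (remaining 10 GB)
26 GB → disk 4 (remaining 9 GB)
Final disks: [119] [17,90] [96,22] [93,26] [88] [76] [85].

7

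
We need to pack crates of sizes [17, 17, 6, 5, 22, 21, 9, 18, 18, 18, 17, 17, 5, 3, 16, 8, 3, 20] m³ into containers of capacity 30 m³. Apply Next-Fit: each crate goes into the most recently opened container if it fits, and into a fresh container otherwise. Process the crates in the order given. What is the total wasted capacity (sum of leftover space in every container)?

17 m³ → container 1 (remaining 13 m³)
17 m³ → container 2 (remaining 13 m³)
6 m³ → container 2 (remaining 7 m³)
5 m³ → container 2 (remaining 2 m³)
22 m³ → container 3 (remaining 8 m³)
21 m³ → container 4 (remaining 9 m³)
9 m³ → container 4 (remaining 0 m³)
18 m³ → container 5 (remaining 12 m³)
18 m³ → container 6 (remaining 12 m³)
18 m³ → container 7 (remaining 12 m³)
17 m³ → container 8 (remaining 13 m³)
17 m³ → container 9 (remaining 13 m³)
5 m³ → container 9 (remaining 8 m³)
3 m³ → container 9 (remaining 5 m³)
16 m³ → container 10 (remaining 14 m³)
8 m³ → container 10 (remaining 6 m³)
3 m³ → container 10 (remaining 3 m³)
20 m³ → container 11 (remaining 10 m³)
11 containers × 30 m³ = 330 m³; used 240 m³; unused 90 m³.

90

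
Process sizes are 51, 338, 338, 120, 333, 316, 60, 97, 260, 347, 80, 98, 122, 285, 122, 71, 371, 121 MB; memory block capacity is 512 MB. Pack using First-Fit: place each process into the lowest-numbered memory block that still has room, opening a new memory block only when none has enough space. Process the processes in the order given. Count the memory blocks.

51 MB → memory block 1 (remaining 461 MB)
338 MB → memory block 1 (remaining 123 MB)
338 MB → memory block 2 (remaining 174 MB)
120 MB → memory block 1 (remaining 3 MB)
333 MB → memory block 3 (remaining 179 MB)
316 MB → memory block 4 (remaining 196 MB)
60 MB → memory block 2 (remaining 114 MB)
97 MB → memory block 2 (remaining 17 MB)
260 MB → memory block 5 (remaining 252 MB)
347 MB → memory block 6 (remaining 165 MB)
80 MB → memory block 3 (remaining 99 MB)
98 MB → memory block 3 (remaining 1 MB)
122 MB → memory block 4 (remaining 74 MB)
285 MB → memory block 7 (remaining 227 MB)
122 MB → memory block 5 (remaining 130 MB)
71 MB → memory block 4 (remaining 3 MB)
371 MB → memory block 8 (remaining 141 MB)
121 MB → memory block 5 (remaining 9 MB)

8 memory blocks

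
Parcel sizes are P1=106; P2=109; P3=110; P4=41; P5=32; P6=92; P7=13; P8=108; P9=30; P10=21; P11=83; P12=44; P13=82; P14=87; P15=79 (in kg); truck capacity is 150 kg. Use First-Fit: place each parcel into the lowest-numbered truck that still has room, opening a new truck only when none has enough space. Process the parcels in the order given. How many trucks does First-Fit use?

9 trucks

truck 1: place P1 (106 kg), 44 kg left
truck 2: place P2 (109 kg), 41 kg left
truck 3: place P3 (110 kg), 40 kg left
truck 1: place P4 (41 kg), 3 kg left
truck 2: place P5 (32 kg), 9 kg left
truck 4: place P6 (92 kg), 58 kg left
truck 3: place P7 (13 kg), 27 kg left
truck 5: place P8 (108 kg), 42 kg left
truck 4: place P9 (30 kg), 28 kg left
truck 3: place P10 (21 kg), 6 kg left
truck 6: place P11 (83 kg), 67 kg left
truck 6: place P12 (44 kg), 23 kg left
truck 7: place P13 (82 kg), 68 kg left
truck 8: place P14 (87 kg), 63 kg left
truck 9: place P15 (79 kg), 71 kg left
Final trucks: [106,41] [109,32] [110,13,21] [92,30] [108] [83,44] [82] [87] [79].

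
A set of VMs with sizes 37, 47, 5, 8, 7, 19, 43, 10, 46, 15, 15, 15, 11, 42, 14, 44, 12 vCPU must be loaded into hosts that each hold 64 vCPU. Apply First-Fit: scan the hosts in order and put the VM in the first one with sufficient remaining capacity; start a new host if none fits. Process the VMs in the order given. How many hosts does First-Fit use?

37 vCPU → host 1 (remaining 27 vCPU)
47 vCPU → host 2 (remaining 17 vCPU)
5 vCPU → host 1 (remaining 22 vCPU)
8 vCPU → host 1 (remaining 14 vCPU)
7 vCPU → host 1 (remaining 7 vCPU)
19 vCPU → host 3 (remaining 45 vCPU)
43 vCPU → host 3 (remaining 2 vCPU)
10 vCPU → host 2 (remaining 7 vCPU)
46 vCPU → host 4 (remaining 18 vCPU)
15 vCPU → host 4 (remaining 3 vCPU)
15 vCPU → host 5 (remaining 49 vCPU)
15 vCPU → host 5 (remaining 34 vCPU)
11 vCPU → host 5 (remaining 23 vCPU)
42 vCPU → host 6 (remaining 22 vCPU)
14 vCPU → host 5 (remaining 9 vCPU)
44 vCPU → host 7 (remaining 20 vCPU)
12 vCPU → host 6 (remaining 10 vCPU)

7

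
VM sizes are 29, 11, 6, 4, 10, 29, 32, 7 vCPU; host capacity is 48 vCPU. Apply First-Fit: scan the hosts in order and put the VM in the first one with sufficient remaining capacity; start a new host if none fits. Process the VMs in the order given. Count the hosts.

Put 29 vCPU in host 1; 19 vCPU remain.
Put 11 vCPU in host 1; 8 vCPU remain.
Put 6 vCPU in host 1; 2 vCPU remain.
Put 4 vCPU in host 2; 44 vCPU remain.
Put 10 vCPU in host 2; 34 vCPU remain.
Put 29 vCPU in host 2; 5 vCPU remain.
Put 32 vCPU in host 3; 16 vCPU remain.
Put 7 vCPU in host 3; 9 vCPU remain.

3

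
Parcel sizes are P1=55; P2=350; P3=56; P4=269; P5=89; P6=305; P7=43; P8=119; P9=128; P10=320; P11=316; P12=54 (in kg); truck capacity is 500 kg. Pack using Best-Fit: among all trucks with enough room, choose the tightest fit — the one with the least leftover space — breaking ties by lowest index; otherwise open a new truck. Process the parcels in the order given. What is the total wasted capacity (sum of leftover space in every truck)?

Put P1 (55 kg) in truck 1; 445 kg remain.
Put P2 (350 kg) in truck 1; 95 kg remain.
Put P3 (56 kg) in truck 1; 39 kg remain.
Put P4 (269 kg) in truck 2; 231 kg remain.
Put P5 (89 kg) in truck 2; 142 kg remain.
Put P6 (305 kg) in truck 3; 195 kg remain.
Put P7 (43 kg) in truck 2; 99 kg remain.
Put P8 (119 kg) in truck 3; 76 kg remain.
Put P9 (128 kg) in truck 4; 372 kg remain.
Put P10 (320 kg) in truck 4; 52 kg remain.
Put P11 (316 kg) in truck 5; 184 kg remain.
Put P12 (54 kg) in truck 3; 22 kg remain.
5 trucks × 500 kg = 2500 kg; used 2104 kg; unused 396 kg.

396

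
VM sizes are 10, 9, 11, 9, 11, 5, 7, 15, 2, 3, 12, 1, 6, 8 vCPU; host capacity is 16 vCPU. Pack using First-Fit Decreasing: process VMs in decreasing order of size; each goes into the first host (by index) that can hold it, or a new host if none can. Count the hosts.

Sorted descending: 15, 12, 11, 11, 10, 9, 9, 8, 7, 6, 5, 3, 2, 1.
15 vCPU → host 1 (remaining 1 vCPU)
12 vCPU → host 2 (remaining 4 vCPU)
11 vCPU → host 3 (remaining 5 vCPU)
11 vCPU → host 4 (remaining 5 vCPU)
10 vCPU → host 5 (remaining 6 vCPU)
9 vCPU → host 6 (remaining 7 vCPU)
9 vCPU → host 7 (remaining 7 vCPU)
8 vCPU → host 8 (remaining 8 vCPU)
7 vCPU → host 6 (remaining 0 vCPU)
6 vCPU → host 5 (remaining 0 vCPU)
5 vCPU → host 3 (remaining 0 vCPU)
3 vCPU → host 2 (remaining 1 vCPU)
2 vCPU → host 4 (remaining 3 vCPU)
1 vCPU → host 1 (remaining 0 vCPU)
Final hosts: [15,1] [12,3] [11,5] [11,2] [10,6] [9,7] [9] [8].

8 hosts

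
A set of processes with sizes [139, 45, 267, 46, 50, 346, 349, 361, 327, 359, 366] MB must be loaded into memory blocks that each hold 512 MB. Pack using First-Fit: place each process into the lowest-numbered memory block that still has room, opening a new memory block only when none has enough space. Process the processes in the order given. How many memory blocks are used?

Put 139 MB in memory block 1; 373 MB remain.
Put 45 MB in memory block 1; 328 MB remain.
Put 267 MB in memory block 1; 61 MB remain.
Put 46 MB in memory block 1; 15 MB remain.
Put 50 MB in memory block 2; 462 MB remain.
Put 346 MB in memory block 2; 116 MB remain.
Put 349 MB in memory block 3; 163 MB remain.
Put 361 MB in memory block 4; 151 MB remain.
Put 327 MB in memory block 5; 185 MB remain.
Put 359 MB in memory block 6; 153 MB remain.
Put 366 MB in memory block 7; 146 MB remain.

7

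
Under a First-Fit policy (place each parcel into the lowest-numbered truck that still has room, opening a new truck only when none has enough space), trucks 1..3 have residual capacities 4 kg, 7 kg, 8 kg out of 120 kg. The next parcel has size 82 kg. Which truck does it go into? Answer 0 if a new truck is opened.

No truck has ≥ 82 kg free, so a new truck is opened.

0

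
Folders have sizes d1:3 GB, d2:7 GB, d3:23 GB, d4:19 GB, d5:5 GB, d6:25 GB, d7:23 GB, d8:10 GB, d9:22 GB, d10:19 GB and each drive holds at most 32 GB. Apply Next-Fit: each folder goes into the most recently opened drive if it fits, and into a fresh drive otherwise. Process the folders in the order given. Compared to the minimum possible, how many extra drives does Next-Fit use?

Next-Fit: [3,7] [23] [19,5] [25] [23] [10,22] [19] → 7 drives.
6 folders exceed 16 GB (half the capacity), and no two of those can share a drive, so at least 6 drives are needed.
An optimal packing achieves that bound: [25,7] [23,5,3] [23] [22,10] [19] [19] → 6 drives.
Excess: 7 − 6 = 1.

1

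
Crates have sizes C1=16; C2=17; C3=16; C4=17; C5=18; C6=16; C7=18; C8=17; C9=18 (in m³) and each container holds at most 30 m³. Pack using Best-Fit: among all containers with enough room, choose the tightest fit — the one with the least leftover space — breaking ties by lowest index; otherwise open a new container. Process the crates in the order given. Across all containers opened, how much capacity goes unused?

C1 (16 m³) → container 1 (remaining 14 m³)
C2 (17 m³) → container 2 (remaining 13 m³)
C3 (16 m³) → container 3 (remaining 14 m³)
C4 (17 m³) → container 4 (remaining 13 m³)
C5 (18 m³) → container 5 (remaining 12 m³)
C6 (16 m³) → container 6 (remaining 14 m³)
C7 (18 m³) → container 7 (remaining 12 m³)
C8 (17 m³) → container 8 (remaining 13 m³)
C9 (18 m³) → container 9 (remaining 12 m³)
9 containers × 30 m³ = 270 m³; used 153 m³; unused 117 m³.

117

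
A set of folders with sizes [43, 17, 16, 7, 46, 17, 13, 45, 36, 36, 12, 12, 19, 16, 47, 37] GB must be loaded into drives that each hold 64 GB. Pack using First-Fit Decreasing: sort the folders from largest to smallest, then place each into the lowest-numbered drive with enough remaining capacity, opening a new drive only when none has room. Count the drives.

7 drives

Sorted descending: 47, 46, 45, 43, 37, 36, 36, 19, 17, 17, 16, 16, 13, 12, 12, 7.
47 GB → drive 1 (remaining 17 GB)
46 GB → drive 2 (remaining 18 GB)
45 GB → drive 3 (remaining 19 GB)
43 GB → drive 4 (remaining 21 GB)
37 GB → drive 5 (remaining 27 GB)
36 GB → drive 6 (remaining 28 GB)
36 GB → drive 7 (remaining 28 GB)
19 GB → drive 3 (remaining 0 GB)
17 GB → drive 1 (remaining 0 GB)
17 GB → drive 2 (remaining 1 GB)
16 GB → drive 4 (remaining 5 GB)
16 GB → drive 5 (remaining 11 GB)
13 GB → drive 6 (remaining 15 GB)
12 GB → drive 6 (remaining 3 GB)
12 GB → drive 7 (remaining 16 GB)
7 GB → drive 5 (remaining 4 GB)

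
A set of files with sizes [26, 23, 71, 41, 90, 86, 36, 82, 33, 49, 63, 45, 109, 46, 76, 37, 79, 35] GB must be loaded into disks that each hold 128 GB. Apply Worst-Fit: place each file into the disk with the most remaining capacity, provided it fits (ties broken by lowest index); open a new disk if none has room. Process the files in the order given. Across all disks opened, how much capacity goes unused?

125

26 GB → disk 1 (remaining 102 GB)
23 GB → disk 1 (remaining 79 GB)
71 GB → disk 1 (remaining 8 GB)
41 GB → disk 2 (remaining 87 GB)
90 GB → disk 3 (remaining 38 GB)
86 GB → disk 2 (remaining 1 GB)
36 GB → disk 3 (remaining 2 GB)
82 GB → disk 4 (remaining 46 GB)
33 GB → disk 4 (remaining 13 GB)
49 GB → disk 5 (remaining 79 GB)
63 GB → disk 5 (remaining 16 GB)
45 GB → disk 6 (remaining 83 GB)
109 GB → disk 7 (remaining 19 GB)
46 GB → disk 6 (remaining 37 GB)
76 GB → disk 8 (remaining 52 GB)
37 GB → disk 8 (remaining 15 GB)
79 GB → disk 9 (remaining 49 GB)
35 GB → disk 9 (remaining 14 GB)
9 disks × 128 GB = 1152 GB; used 1027 GB; unused 125 GB.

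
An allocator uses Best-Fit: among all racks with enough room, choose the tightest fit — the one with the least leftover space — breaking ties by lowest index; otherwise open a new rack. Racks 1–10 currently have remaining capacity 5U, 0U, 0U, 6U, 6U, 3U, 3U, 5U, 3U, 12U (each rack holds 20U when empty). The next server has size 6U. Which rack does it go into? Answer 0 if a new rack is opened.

Racks with room: rack 4 (6U), rack 5 (6U), rack 10 (12U).
Tightest fit is rack 4 with 6U free.

4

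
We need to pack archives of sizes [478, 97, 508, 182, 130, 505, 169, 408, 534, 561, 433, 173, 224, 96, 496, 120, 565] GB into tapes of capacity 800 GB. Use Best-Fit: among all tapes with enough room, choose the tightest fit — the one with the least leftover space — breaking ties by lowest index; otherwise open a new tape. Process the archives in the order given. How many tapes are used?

9

Put 478 GB in tape 1; 322 GB remain.
Put 97 GB in tape 1; 225 GB remain.
Put 508 GB in tape 2; 292 GB remain.
Put 182 GB in tape 1; 43 GB remain.
Put 130 GB in tape 2; 162 GB remain.
Put 505 GB in tape 3; 295 GB remain.
Put 169 GB in tape 3; 126 GB remain.
Put 408 GB in tape 4; 392 GB remain.
Put 534 GB in tape 5; 266 GB remain.
Put 561 GB in tape 6; 239 GB remain.
Put 433 GB in tape 7; 367 GB remain.
Put 173 GB in tape 6; 66 GB remain.
Put 224 GB in tape 5; 42 GB remain.
Put 96 GB in tape 3; 30 GB remain.
Put 496 GB in tape 8; 304 GB remain.
Put 120 GB in tape 2; 42 GB remain.
Put 565 GB in tape 9; 235 GB remain.
Final tapes: [478,97,182] [508,130,120] [505,169,96] [408] [534,224] [561,173] [433] [496] [565].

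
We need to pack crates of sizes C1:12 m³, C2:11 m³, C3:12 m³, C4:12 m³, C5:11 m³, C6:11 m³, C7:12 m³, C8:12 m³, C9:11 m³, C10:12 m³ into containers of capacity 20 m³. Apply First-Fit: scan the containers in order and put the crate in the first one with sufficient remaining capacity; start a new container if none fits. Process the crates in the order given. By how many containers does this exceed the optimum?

First-Fit: [12] [11] [12] [12] [11] [11] [12] [12] [11] [12] → 10 containers.
10 crates exceed 10 m³ (half the capacity), and no two of those can share a container, so at least 10 containers are needed.
So 10 is already optimal.

0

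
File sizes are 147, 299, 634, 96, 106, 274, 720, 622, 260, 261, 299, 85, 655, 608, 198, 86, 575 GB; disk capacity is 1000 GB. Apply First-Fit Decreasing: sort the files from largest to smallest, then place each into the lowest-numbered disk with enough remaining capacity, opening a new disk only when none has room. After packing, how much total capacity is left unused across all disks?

Sorted descending: 720, 655, 634, 622, 608, 575, 299, 299, 274, 261, 260, 198, 147, 106, 96, 86, 85.
720 GB → disk 1 (remaining 280 GB)
655 GB → disk 2 (remaining 345 GB)
634 GB → disk 3 (remaining 366 GB)
622 GB → disk 4 (remaining 378 GB)
608 GB → disk 5 (remaining 392 GB)
575 GB → disk 6 (remaining 425 GB)
299 GB → disk 2 (remaining 46 GB)
299 GB → disk 3 (remaining 67 GB)
274 GB → disk 1 (remaining 6 GB)
261 GB → disk 4 (remaining 117 GB)
260 GB → disk 5 (remaining 132 GB)
198 GB → disk 6 (remaining 227 GB)
147 GB → disk 6 (remaining 80 GB)
106 GB → disk 4 (remaining 11 GB)
96 GB → disk 5 (remaining 36 GB)
86 GB → disk 7 (remaining 914 GB)
85 GB → disk 7 (remaining 829 GB)
7 disks × 1000 GB = 7000 GB; used 5925 GB; unused 1075 GB.

1075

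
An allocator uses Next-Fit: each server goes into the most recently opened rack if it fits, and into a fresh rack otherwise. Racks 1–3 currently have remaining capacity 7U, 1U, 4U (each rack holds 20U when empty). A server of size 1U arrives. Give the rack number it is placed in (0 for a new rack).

Next-Fit only looks at rack 3, which has 4U free.
1U fits there.

3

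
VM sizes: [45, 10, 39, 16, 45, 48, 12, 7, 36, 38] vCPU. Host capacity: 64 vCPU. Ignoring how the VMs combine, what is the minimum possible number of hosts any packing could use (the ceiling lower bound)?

5 hosts

Total size = 45 + 10 + 39 + 16 + 45 + 48 + 12 + 7 + 36 + 38 = 296 vCPU.
⌈296 / 64⌉ = 5.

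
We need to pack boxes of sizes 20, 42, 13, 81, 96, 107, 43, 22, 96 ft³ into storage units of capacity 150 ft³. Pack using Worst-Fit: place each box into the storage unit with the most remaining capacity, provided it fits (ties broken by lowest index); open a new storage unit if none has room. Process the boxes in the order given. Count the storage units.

5

20 ft³ → storage unit 1 (remaining 130 ft³)
42 ft³ → storage unit 1 (remaining 88 ft³)
13 ft³ → storage unit 1 (remaining 75 ft³)
81 ft³ → storage unit 2 (remaining 69 ft³)
96 ft³ → storage unit 3 (remaining 54 ft³)
107 ft³ → storage unit 4 (remaining 43 ft³)
43 ft³ → storage unit 1 (remaining 32 ft³)
22 ft³ → storage unit 2 (remaining 47 ft³)
96 ft³ → storage unit 5 (remaining 54 ft³)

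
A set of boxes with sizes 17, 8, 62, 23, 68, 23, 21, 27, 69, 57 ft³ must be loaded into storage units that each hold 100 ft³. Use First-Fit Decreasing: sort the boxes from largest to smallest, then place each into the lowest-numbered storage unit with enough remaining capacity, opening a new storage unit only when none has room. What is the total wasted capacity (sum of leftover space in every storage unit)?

25

Sorted descending: 69, 68, 62, 57, 27, 23, 23, 21, 17, 8.
Put 69 ft³ in storage unit 1; 31 ft³ remain.
Put 68 ft³ in storage unit 2; 32 ft³ remain.
Put 62 ft³ in storage unit 3; 38 ft³ remain.
Put 57 ft³ in storage unit 4; 43 ft³ remain.
Put 27 ft³ in storage unit 1; 4 ft³ remain.
Put 23 ft³ in storage unit 2; 9 ft³ remain.
Put 23 ft³ in storage unit 3; 15 ft³ remain.
Put 21 ft³ in storage unit 4; 22 ft³ remain.
Put 17 ft³ in storage unit 4; 5 ft³ remain.
Put 8 ft³ in storage unit 2; 1 ft³ remain.
4 storage units × 100 ft³ = 400 ft³; used 375 ft³; unused 25 ft³.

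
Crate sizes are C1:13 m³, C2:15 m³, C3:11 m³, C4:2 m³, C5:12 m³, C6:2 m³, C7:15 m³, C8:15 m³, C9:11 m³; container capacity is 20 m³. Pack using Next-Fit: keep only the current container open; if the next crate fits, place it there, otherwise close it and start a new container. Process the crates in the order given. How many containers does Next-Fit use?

Put C1 (13 m³) in container 1; 7 m³ remain.
Put C2 (15 m³) in container 2; 5 m³ remain.
Put C3 (11 m³) in container 3; 9 m³ remain.
Put C4 (2 m³) in container 3; 7 m³ remain.
Put C5 (12 m³) in container 4; 8 m³ remain.
Put C6 (2 m³) in container 4; 6 m³ remain.
Put C7 (15 m³) in container 5; 5 m³ remain.
Put C8 (15 m³) in container 6; 5 m³ remain.
Put C9 (11 m³) in container 7; 9 m³ remain.
Final containers: [13] [15] [11,2] [12,2] [15] [15] [11].

7 containers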